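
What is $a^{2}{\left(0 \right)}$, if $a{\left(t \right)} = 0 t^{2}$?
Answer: $0$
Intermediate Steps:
$a{\left(t \right)} = 0$
$a^{2}{\left(0 \right)} = 0^{2} = 0$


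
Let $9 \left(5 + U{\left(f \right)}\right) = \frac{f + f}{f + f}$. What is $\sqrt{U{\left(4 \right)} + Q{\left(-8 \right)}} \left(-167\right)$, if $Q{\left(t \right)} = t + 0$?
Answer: $- \frac{334 i \sqrt{29}}{3} \approx - 599.55 i$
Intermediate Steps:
$Q{\left(t \right)} = t$
$U{\left(f \right)} = - \frac{44}{9}$ ($U{\left(f \right)} = -5 + \frac{\left(f + f\right) \frac{1}{f + f}}{9} = -5 + \frac{2 f \frac{1}{2 f}}{9} = -5 + \frac{1}{9} \cdot 1 = -5 + \frac{1}{9} = - \frac{44}{9}$)
$\sqrt{U{\left(4 \right)} + Q{\left(-8 \right)}} \left(-167\right) = \sqrt{- \frac{44}{9} - 8} \left(-167\right) = \sqrt{- \frac{116}{9}} \left(-167\right) = \frac{2 i \sqrt{29}}{3} \left(-167\right) = - \frac{334 i \sqrt{29}}{3}$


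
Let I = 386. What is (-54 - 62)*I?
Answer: -44776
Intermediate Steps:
(-54 - 62)*I = (-54 - 62)*386 = -116*386 = -44776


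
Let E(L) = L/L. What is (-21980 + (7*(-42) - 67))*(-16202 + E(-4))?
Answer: 361946541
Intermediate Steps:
E(L) = 1
(-21980 + (7*(-42) - 67))*(-16202 + E(-4)) = (-21980 + (7*(-42) - 67))*(-16202 + 1) = (-21980 + (-294 - 67))*(-16201) = (-21980 - 361)*(-16201) = -22341*(-16201) = 361946541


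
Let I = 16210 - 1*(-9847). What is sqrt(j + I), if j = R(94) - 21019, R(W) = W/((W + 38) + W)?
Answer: sqrt(64335533)/113 ≈ 70.982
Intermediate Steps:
R(W) = W/(38 + 2*W) (R(W) = W/((38 + W) + W) = W/(38 + 2*W))
I = 26057 (I = 16210 + 9847 = 26057)
j = -2375100/113 (j = (1/2)*94/(19 + 94) - 21019 = (1/2)*94/113 - 21019 = (1/2)*94*(1/113) - 21019 = 47/113 - 21019 = -2375100/113 ≈ -21019.)
sqrt(j + I) = sqrt(-2375100/113 + 26057) = sqrt(569341/113) = sqrt(64335533)/113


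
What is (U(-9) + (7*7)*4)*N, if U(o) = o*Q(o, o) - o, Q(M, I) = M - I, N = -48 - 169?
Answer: -44485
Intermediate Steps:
N = -217
U(o) = -o (U(o) = o*(o - o) - o = o*0 - o = 0 - o = -o)
(U(-9) + (7*7)*4)*N = (-1*(-9) + (7*7)*4)*(-217) = (9 + 49*4)*(-217) = (9 + 196)*(-217) = 205*(-217) = -44485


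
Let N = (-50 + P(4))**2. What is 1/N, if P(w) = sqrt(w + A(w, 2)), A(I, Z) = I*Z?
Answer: 1/(4*(25 - sqrt(3))**2) ≈ 0.00046177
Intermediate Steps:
P(w) = sqrt(3)*sqrt(w) (P(w) = sqrt(w + w*2) = sqrt(w + 2*w) = sqrt(3*w) = sqrt(3)*sqrt(w))
N = (-50 + 2*sqrt(3))**2 (N = (-50 + sqrt(3)*sqrt(4))**2 = (-50 + sqrt(3)*2)**2 = (-50 + 2*sqrt(3))**2 ≈ 2165.6)
1/N = 1/(2512 - 200*sqrt(3))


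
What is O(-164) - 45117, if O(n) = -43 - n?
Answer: -44996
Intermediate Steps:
O(-164) - 45117 = (-43 - 1*(-164)) - 45117 = (-43 + 164) - 45117 = 121 - 45117 = -44996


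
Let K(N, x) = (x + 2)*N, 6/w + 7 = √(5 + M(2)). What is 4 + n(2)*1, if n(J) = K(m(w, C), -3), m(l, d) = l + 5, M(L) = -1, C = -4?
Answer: ⅕ ≈ 0.20000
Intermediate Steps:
w = -6/5 (w = 6/(-7 + √(5 - 1)) = 6/(-7 + √4) = 6/(-7 + 2) = 6/(-5) = 6*(-⅕) = -6/5 ≈ -1.2000)
m(l, d) = 5 + l
K(N, x) = N*(2 + x) (K(N, x) = (2 + x)*N = N*(2 + x))
n(J) = -19/5 (n(J) = (5 - 6/5)*(2 - 3) = (19/5)*(-1) = -19/5)
4 + n(2)*1 = 4 - 19/5*1 = 4 - 19/5 = ⅕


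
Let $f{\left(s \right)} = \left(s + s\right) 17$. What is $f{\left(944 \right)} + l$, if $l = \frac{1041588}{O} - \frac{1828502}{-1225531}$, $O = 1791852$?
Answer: $\frac{5873867632431707}{182997514451} \approx 32098.0$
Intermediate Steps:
$f{\left(s \right)} = 34 s$ ($f{\left(s \right)} = 2 s 17 = 34 s$)
$l = \frac{379408612411}{182997514451}$ ($l = \frac{1041588}{1791852} - \frac{1828502}{-1225531} = 1041588 \cdot \frac{1}{1791852} - - \frac{1828502}{1225531} = \frac{86799}{149321} + \frac{1828502}{1225531} = \frac{379408612411}{182997514451} \approx 2.0733$)
$f{\left(944 \right)} + l = 34 \cdot 944 + \frac{379408612411}{182997514451} = 32096 + \frac{379408612411}{182997514451} = \frac{5873867632431707}{182997514451}$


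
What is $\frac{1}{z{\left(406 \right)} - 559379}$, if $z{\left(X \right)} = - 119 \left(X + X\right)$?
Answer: $- \frac{1}{656007} \approx -1.5244 \cdot 10^{-6}$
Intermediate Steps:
$z{\left(X \right)} = - 238 X$ ($z{\left(X \right)} = - 119 \cdot 2 X = - 238 X$)
$\frac{1}{z{\left(406 \right)} - 559379} = \frac{1}{\left(-238\right) 406 - 559379} = \frac{1}{-96628 - 559379} = \frac{1}{-656007} = - \frac{1}{656007}$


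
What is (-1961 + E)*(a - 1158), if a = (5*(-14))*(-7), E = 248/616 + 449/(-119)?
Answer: 1717669148/1309 ≈ 1.3122e+6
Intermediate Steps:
E = -4412/1309 (E = 248*(1/616) + 449*(-1/119) = 31/77 - 449/119 = -4412/1309 ≈ -3.3705)
a = 490 (a = -70*(-7) = 490)
(-1961 + E)*(a - 1158) = (-1961 - 4412/1309)*(490 - 1158) = -2571361/1309*(-668) = 1717669148/1309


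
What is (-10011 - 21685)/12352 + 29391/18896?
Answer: -3685781/3646928 ≈ -1.0107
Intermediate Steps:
(-10011 - 21685)/12352 + 29391/18896 = -31696*1/12352 + 29391*(1/18896) = -1981/772 + 29391/18896 = -3685781/3646928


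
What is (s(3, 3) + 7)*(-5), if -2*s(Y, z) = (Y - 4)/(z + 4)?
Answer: -495/14 ≈ -35.357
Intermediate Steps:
s(Y, z) = -(-4 + Y)/(2*(4 + z)) (s(Y, z) = -(Y - 4)/(2*(z + 4)) = -(-4 + Y)/(2*(4 + z)))
(s(3, 3) + 7)*(-5) = ((4 - 1*3)/(2*(4 + 3)) + 7)*(-5) = ((1/2)*(4 - 3)/7 + 7)*(-5) = ((1/2)*(1/7)*1 + 7)*(-5) = (1/14 + 7)*(-5) = (99/14)*(-5) = -495/14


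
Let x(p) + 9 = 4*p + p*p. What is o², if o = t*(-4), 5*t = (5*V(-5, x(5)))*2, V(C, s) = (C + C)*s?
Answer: 8294400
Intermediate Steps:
x(p) = -9 + p² + 4*p (x(p) = -9 + (4*p + p*p) = -9 + (4*p + p²) = -9 + (p² + 4*p) = -9 + p² + 4*p)
V(C, s) = 2*C*s (V(C, s) = (2*C)*s = 2*C*s)
t = -720 (t = ((5*(2*(-5)*(-9 + 5² + 4*5)))*2)/5 = ((5*(2*(-5)*(-9 + 25 + 20)))*2)/5 = ((5*(2*(-5)*36))*2)/5 = ((5*(-360))*2)/5 = (-1800*2)/5 = (⅕)*(-3600) = -720)
o = 2880 (o = -720*(-4) = 2880)
o² = 2880² = 8294400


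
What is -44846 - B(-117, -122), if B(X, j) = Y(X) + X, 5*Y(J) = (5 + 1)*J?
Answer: -222943/5 ≈ -44589.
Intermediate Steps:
Y(J) = 6*J/5 (Y(J) = ((5 + 1)*J)/5 = (6*J)/5 = 6*J/5)
B(X, j) = 11*X/5 (B(X, j) = 6*X/5 + X = 11*X/5)
-44846 - B(-117, -122) = -44846 - 11*(-117)/5 = -44846 - 1*(-1287/5) = -44846 + 1287/5 = -222943/5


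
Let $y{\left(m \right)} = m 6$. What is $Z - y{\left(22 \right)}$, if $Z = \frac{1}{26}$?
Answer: $- \frac{3431}{26} \approx -131.96$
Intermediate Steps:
$y{\left(m \right)} = 6 m$
$Z = \frac{1}{26} \approx 0.038462$
$Z - y{\left(22 \right)} = \frac{1}{26} - 6 \cdot 22 = \frac{1}{26} - 132 = - \frac{3431}{26}$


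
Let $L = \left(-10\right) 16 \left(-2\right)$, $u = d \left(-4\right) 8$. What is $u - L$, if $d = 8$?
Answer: $-576$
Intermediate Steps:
$u = -256$ ($u = 8 \left(-4\right) 8 = \left(-32\right) 8 = -256$)
$L = 320$ ($L = \left(-160\right) \left(-2\right) = 320$)
$u - L = -256 - 320 = -576$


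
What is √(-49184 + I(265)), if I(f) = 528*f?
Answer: 4*√5671 ≈ 301.22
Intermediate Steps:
√(-49184 + I(265)) = √(-49184 + 528*265) = √(-49184 + 139920) = √90736 = 4*√5671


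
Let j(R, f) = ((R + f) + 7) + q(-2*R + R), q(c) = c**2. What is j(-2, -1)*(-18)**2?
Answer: 2592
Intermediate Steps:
j(R, f) = 7 + R + f + R**2 (j(R, f) = ((R + f) + 7) + (-2*R + R)**2 = (7 + R + f) + (-R)**2 = (7 + R + f) + R**2 = 7 + R + f + R**2)
j(-2, -1)*(-18)**2 = (7 - 2 - 1 + (-2)**2)*(-18)**2 = (7 - 2 - 1 + 4)*324 = 8*324 = 2592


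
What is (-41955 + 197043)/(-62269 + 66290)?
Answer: 155088/4021 ≈ 38.570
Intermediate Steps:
(-41955 + 197043)/(-62269 + 66290) = 155088/4021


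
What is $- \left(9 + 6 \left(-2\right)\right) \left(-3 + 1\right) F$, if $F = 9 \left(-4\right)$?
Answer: $216$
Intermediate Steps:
$F = -36$
$- \left(9 + 6 \left(-2\right)\right) \left(-3 + 1\right) F = - \left(9 + 6 \left(-2\right)\right) \left(-3 + 1\right) \left(-36\right) = - \left(9 - 12\right) \left(-2\right) \left(-36\right) = - \left(-3\right) \left(-2\right) \left(-36\right) = - 6 \left(-36\right) = \left(-1\right) \left(-216\right) = 216$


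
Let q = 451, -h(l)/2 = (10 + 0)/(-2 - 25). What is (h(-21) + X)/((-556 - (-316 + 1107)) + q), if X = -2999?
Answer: 80953/24192 ≈ 3.3463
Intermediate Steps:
h(l) = 20/27 (h(l) = -2*(10 + 0)/(-2 - 25) = -20/(-27) = -20*(-1)/27 = -2*(-10/27) = 20/27)
(h(-21) + X)/((-556 - (-316 + 1107)) + q) = (20/27 - 2999)/((-556 - (-316 + 1107)) + 451) = -80953/(27*((-556 - 1*791) + 451)) = -80953/(27*((-556 - 791) + 451)) = -80953/(27*(-1347 + 451)) = -80953/27/(-896) = -80953/27*(-1/896) = 80953/24192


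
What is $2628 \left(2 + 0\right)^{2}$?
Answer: $10512$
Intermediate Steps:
$2628 \left(2 + 0\right)^{2} = 2628 \cdot 2^{2} = 2628 \cdot 4 = 10512$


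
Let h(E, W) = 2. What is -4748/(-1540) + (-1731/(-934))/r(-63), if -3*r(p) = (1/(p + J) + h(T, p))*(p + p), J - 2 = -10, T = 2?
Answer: 44984963/14486340 ≈ 3.1053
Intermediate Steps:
J = -8 (J = 2 - 10 = -8)
r(p) = -2*p*(2 + 1/(-8 + p))/3 (r(p) = -(1/(p - 8) + 2)*(p + p)/3 = -(1/(-8 + p) + 2)*2*p/3 = -(2 + 1/(-8 + p))*2*p/3 = -2*p*(2 + 1/(-8 + p))/3)
-4748/(-1540) + (-1731/(-934))/r(-63) = -4748/(-1540) + (-1731/(-934))/(((2/3)*(-63)*(15 - 2*(-63))/(-8 - 63))) = -4748*(-1/1540) + (-1731*(-1/934))/(((2/3)*(-63)*(15 + 126)/(-71))) = 1187/385 + 1731/(934*(((2/3)*(-63)*(-1/71)*141))) = 1187/385 + 1731/(934*(5922/71)) = 1187/385 + (1731/934)*(71/5922) = 1187/385 + 40967/1843716 = 44984963/14486340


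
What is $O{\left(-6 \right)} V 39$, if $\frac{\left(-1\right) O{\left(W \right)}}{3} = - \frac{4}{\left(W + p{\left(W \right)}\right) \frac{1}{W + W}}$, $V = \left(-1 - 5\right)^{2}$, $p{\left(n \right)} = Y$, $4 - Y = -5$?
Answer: $-67392$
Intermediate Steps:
$Y = 9$ ($Y = 4 - -5 = 4 + 5 = 9$)
$p{\left(n \right)} = 9$
$V = 36$ ($V = \left(-6\right)^{2} = 36$)
$O{\left(W \right)} = \frac{24 W}{9 + W}$ ($O{\left(W \right)} = - 3 \left(- \frac{4}{\left(W + 9\right) \frac{1}{W + W}}\right) = - 3 \left(- \frac{4}{\left(9 + W\right) \frac{1}{2 W}}\right) = - 3 \left(- \frac{4}{\frac{1}{2} \frac{1}{W} \left(9 + W\right)}\right) = - 3 \left(- 4 \frac{2 W}{9 + W}\right) = - 3 \left(- \frac{8 W}{9 + W}\right) = \frac{24 W}{9 + W}$)
$O{\left(-6 \right)} V 39 = 24 \left(-6\right) \frac{1}{9 - 6} \cdot 36 \cdot 39 = 24 \left(-6\right) \frac{1}{3} \cdot 36 \cdot 39 = \left(-48\right) 36 \cdot 39 = \left(-1728\right) 39 = -67392$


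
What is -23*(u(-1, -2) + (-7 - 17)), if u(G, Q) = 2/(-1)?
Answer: 598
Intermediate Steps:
u(G, Q) = -2 (u(G, Q) = 2*(-1) = -2)
-23*(u(-1, -2) + (-7 - 17)) = -23*(-2 + (-7 - 17)) = -23*(-2 - 24) = -23*(-26) = -1*(-598) = 598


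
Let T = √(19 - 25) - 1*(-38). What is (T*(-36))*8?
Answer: -10944 - 288*I*√6 ≈ -10944.0 - 705.45*I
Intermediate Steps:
T = 38 + I*√6 (T = √(-6) + 38 = I*√6 + 38 = 38 + I*√6 ≈ 38.0 + 2.4495*I)
(T*(-36))*8 = ((38 + I*√6)*(-36))*8 = (-1368 - 36*I*√6)*8 = -10944 - 288*I*√6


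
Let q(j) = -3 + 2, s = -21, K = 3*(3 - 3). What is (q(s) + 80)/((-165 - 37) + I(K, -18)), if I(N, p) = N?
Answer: -79/202 ≈ -0.39109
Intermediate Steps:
K = 0 (K = 3*0 = 0)
q(j) = -1
(q(s) + 80)/((-165 - 37) + I(K, -18)) = (-1 + 80)/((-165 - 37) + 0) = 79/(-202 + 0) = 79/(-202) = 79*(-1/202) = -79/202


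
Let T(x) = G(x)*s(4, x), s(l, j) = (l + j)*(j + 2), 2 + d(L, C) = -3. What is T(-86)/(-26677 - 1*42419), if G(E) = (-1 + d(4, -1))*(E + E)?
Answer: -296184/2879 ≈ -102.88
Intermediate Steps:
d(L, C) = -5 (d(L, C) = -2 - 3 = -5)
s(l, j) = (2 + j)*(j + l) (s(l, j) = (j + l)*(2 + j) = (2 + j)*(j + l))
G(E) = -12*E (G(E) = (-1 - 5)*(E + E) = -12*E)
T(x) = -12*x*(8 + x**2 + 6*x) (T(x) = (-12*x)*(x**2 + 2*x + 2*4 + x*4) = (-12*x)*(x**2 + 2*x + 8 + 4*x) = (-12*x)*(8 + x**2 + 6*x) = -12*x*(8 + x**2 + 6*x))
T(-86)/(-26677 - 1*42419) = (-12*(-86)*(8 + (-86)**2 + 6*(-86)))/(-26677 - 1*42419) = (-12*(-86)*(8 + 7396 - 516))/(-26677 - 42419) = -12*(-86)*6888/(-69096) = 7108416*(-1/69096) = -296184/2879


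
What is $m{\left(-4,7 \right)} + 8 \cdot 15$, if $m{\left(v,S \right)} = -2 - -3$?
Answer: $121$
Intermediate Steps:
$m{\left(v,S \right)} = 1$ ($m{\left(v,S \right)} = -2 + 3 = 1$)
$m{\left(-4,7 \right)} + 8 \cdot 15 = 1 + 8 \cdot 15 = 1 + 120 = 121$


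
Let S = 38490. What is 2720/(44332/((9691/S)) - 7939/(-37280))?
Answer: 982682905600/63612382927249 ≈ 0.015448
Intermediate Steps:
2720/(44332/((9691/S)) - 7939/(-37280)) = 2720/(44332/((9691/38490)) - 7939/(-37280)) = 2720/(44332/((9691*(1/38490))) - 7939*(-1/37280)) = 2720/(44332/(9691/38490) + 7939/37280) = 2720/(44332*(38490/9691) + 7939/37280) = 2720/(1706338680/9691 + 7939/37280) = 2720/(63612382927249/361280480) = 2720*(361280480/63612382927249) = 982682905600/63612382927249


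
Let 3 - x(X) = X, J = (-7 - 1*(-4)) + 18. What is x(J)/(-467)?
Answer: 12/467 ≈ 0.025696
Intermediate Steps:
J = 15 (J = (-7 + 4) + 18 = -3 + 18 = 15)
x(X) = 3 - X
x(J)/(-467) = (3 - 1*15)/(-467) = (3 - 15)*(-1/467) = -12*(-1/467) = 12/467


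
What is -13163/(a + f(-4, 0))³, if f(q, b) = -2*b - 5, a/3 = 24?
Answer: -13163/300763 ≈ -0.043765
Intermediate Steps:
a = 72 (a = 3*24 = 72)
f(q, b) = -5 - 2*b
-13163/(a + f(-4, 0))³ = -13163/(72 + (-5 - 2*0))³ = -13163/(72 + (-5 + 0))³ = -13163/(72 - 5)³ = -13163/(67³) = -13163/300763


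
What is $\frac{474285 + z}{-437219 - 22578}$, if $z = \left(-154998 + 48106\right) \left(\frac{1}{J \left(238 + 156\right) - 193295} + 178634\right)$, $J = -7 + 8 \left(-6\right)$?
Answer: $\frac{4104557024644603}{98840262105} \approx 41527.0$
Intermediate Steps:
$J = -55$ ($J = -7 - 48 = -55$)
$z = - \frac{4104658979319628}{214965}$ ($z = \left(-154998 + 48106\right) \left(\frac{1}{- 55 \left(238 + 156\right) - 193295} + 178634\right) = - 106892 \left(\frac{1}{\left(-55\right) 394 - 193295} + 178634\right) = - 106892 \left(\frac{1}{-21670 - 193295} + 178634\right) = - 106892 \left(\frac{1}{-214965} + 178634\right) = - 106892 \left(- \frac{1}{214965} + 178634\right) = \left(-106892\right) \frac{38400057809}{214965} = - \frac{4104658979319628}{214965} \approx -1.9095 \cdot 10^{10}$)
$\frac{474285 + z}{-437219 - 22578} = \frac{474285 - \frac{4104658979319628}{214965}}{-437219 - 22578} = - \frac{4104557024644603}{214965 \left(-459797\right)} = \left(- \frac{4104557024644603}{214965}\right) \left(- \frac{1}{459797}\right) = \frac{4104557024644603}{98840262105}$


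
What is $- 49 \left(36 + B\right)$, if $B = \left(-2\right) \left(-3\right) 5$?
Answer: $-3234$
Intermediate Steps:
$B = 30$ ($B = 6 \cdot 5 = 30$)
$- 49 \left(36 + B\right) = - 49 \left(36 + 30\right) = \left(-49\right) 66 = -3234$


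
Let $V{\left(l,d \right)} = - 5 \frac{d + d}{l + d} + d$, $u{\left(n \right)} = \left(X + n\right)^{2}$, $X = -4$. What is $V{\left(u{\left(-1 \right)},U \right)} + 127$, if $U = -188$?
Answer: $- \frac{11823}{163} \approx -72.534$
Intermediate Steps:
$u{\left(n \right)} = \left(-4 + n\right)^{2}$
$V{\left(l,d \right)} = d - \frac{10 d}{d + l}$ ($V{\left(l,d \right)} = - 5 \frac{2 d}{d + l} + d = - \frac{10 d}{d + l} + d = d - \frac{10 d}{d + l}$)
$V{\left(u{\left(-1 \right)},U \right)} + 127 = - \frac{188 \left(-10 - 188 + \left(-4 - 1\right)^{2}\right)}{-188 + \left(-4 - 1\right)^{2}} + 127 = - \frac{188 \left(-10 - 188 + \left(-5\right)^{2}\right)}{-188 + \left(-5\right)^{2}} + 127 = - \frac{188 \left(-10 - 188 + 25\right)}{-188 + 25} + 127 = \left(-188\right) \frac{1}{-163} \left(-173\right) + 127 = \left(-188\right) \left(- \frac{1}{163}\right) \left(-173\right) + 127 = - \frac{32524}{163} + 127 = - \frac{11823}{163}$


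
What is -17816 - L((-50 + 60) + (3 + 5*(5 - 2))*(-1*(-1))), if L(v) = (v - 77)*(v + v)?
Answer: -15072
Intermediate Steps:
L(v) = 2*v*(-77 + v) (L(v) = (-77 + v)*(2*v) = 2*v*(-77 + v))
-17816 - L((-50 + 60) + (3 + 5*(5 - 2))*(-1*(-1))) = -17816 - 2*((-50 + 60) + (3 + 5*(5 - 2))*(-1*(-1)))*(-77 + ((-50 + 60) + (3 + 5*(5 - 2))*(-1*(-1)))) = -17816 - 2*(10 + (3 + 5*3)*1)*(-77 + (10 + (3 + 5*3)*1)) = -17816 - 2*(10 + (3 + 15)*1)*(-77 + (10 + (3 + 15)*1)) = -17816 - 2*(10 + 18*1)*(-77 + (10 + 18*1)) = -17816 - 2*(10 + 18)*(-77 + (10 + 18)) = -17816 - 2*28*(-77 + 28) = -17816 - 2*28*(-49) = -17816 - 1*(-2744) = -17816 + 2744 = -15072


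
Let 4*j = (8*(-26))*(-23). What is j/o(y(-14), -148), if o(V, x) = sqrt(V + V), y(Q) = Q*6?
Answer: -299*I*sqrt(42)/21 ≈ -92.273*I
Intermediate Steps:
y(Q) = 6*Q
o(V, x) = sqrt(2)*sqrt(V) (o(V, x) = sqrt(2*V) = sqrt(2)*sqrt(V))
j = 1196 (j = ((8*(-26))*(-23))/4 = (-208*(-23))/4 = (1/4)*4784 = 1196)
j/o(y(-14), -148) = 1196/((sqrt(2)*sqrt(6*(-14)))) = 1196/((sqrt(2)*sqrt(-84))) = 1196/((sqrt(2)*(2*I*sqrt(21)))) = 1196/((2*I*sqrt(42))) = 1196*(-I*sqrt(42)/84) = -299*I*sqrt(42)/21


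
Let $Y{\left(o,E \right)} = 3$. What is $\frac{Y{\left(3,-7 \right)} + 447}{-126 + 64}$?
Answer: $- \frac{225}{31} \approx -7.2581$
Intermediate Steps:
$\frac{Y{\left(3,-7 \right)} + 447}{-126 + 64} = \frac{3 + 447}{-126 + 64} = \frac{450}{-62} = 450 \left(- \frac{1}{62}\right) = - \frac{225}{31}$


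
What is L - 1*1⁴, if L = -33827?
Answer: -33828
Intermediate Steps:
L - 1*1⁴ = -33827 - 1*1⁴ = -33827 - 1*1 = -33827 - 1 = -33828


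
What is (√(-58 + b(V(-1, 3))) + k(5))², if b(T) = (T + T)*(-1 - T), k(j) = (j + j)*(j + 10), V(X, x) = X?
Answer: (150 + I*√58)² ≈ 22442.0 + 2284.7*I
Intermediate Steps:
k(j) = 2*j*(10 + j) (k(j) = (2*j)*(10 + j) = 2*j*(10 + j))
b(T) = 2*T*(-1 - T) (b(T) = (2*T)*(-1 - T) = 2*T*(-1 - T))
(√(-58 + b(V(-1, 3))) + k(5))² = (√(-58 - 2*(-1)*(1 - 1)) + 2*5*(10 + 5))² = (√(-58 - 2*(-1)*0) + 2*5*15)² = (√(-58 + 0) + 150)² = (√(-58) + 150)² = (I*√58 + 150)² = (150 + I*√58)²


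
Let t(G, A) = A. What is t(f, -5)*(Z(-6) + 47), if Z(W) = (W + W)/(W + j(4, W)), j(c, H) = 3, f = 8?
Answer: -255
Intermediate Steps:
Z(W) = 2*W/(3 + W) (Z(W) = (W + W)/(W + 3) = (2*W)/(3 + W) = 2*W/(3 + W))
t(f, -5)*(Z(-6) + 47) = -5*(2*(-6)/(3 - 6) + 47) = -5*(2*(-6)/(-3) + 47) = -5*(2*(-6)*(-1/3) + 47) = -5*(4 + 47) = -5*51 = -255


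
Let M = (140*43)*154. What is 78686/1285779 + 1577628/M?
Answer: 47759753843/27091363530 ≈ 1.7629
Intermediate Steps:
M = 927080 (M = 6020*154 = 927080)
78686/1285779 + 1577628/M = 78686/1285779 + 1577628/927080 = 78686*(1/1285779) + 1577628*(1/927080) = 78686/1285779 + 394407/231770 = 47759753843/27091363530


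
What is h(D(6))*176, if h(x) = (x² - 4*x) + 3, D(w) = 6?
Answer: 2640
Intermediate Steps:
h(x) = 3 + x² - 4*x
h(D(6))*176 = (3 + 6² - 4*6)*176 = (3 + 36 - 24)*176 = 15*176 = 2640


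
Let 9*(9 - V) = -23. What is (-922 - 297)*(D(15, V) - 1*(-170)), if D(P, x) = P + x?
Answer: -2156411/9 ≈ -2.3960e+5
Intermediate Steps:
V = 104/9 (V = 9 - ⅑*(-23) = 9 + 23/9 = 104/9 ≈ 11.556)
(-922 - 297)*(D(15, V) - 1*(-170)) = (-922 - 297)*((15 + 104/9) - 1*(-170)) = -1219*(239/9 + 170) = -1219*1769/9 = -2156411/9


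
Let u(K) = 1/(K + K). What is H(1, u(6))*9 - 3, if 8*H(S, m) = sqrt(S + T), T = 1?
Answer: -3 + 9*sqrt(2)/8 ≈ -1.4090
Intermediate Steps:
u(K) = 1/(2*K)
H(S, m) = sqrt(1 + S)/8 (H(S, m) = sqrt(S + 1)/8 = sqrt(1 + S)/8)
H(1, u(6))*9 - 3 = (sqrt(1 + 1)/8)*9 - 3 = (sqrt(2)/8)*9 - 3 = 9*sqrt(2)/8 - 3 = -3 + 9*sqrt(2)/8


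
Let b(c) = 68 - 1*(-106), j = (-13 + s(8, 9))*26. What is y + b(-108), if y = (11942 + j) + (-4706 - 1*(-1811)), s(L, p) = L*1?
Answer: 9091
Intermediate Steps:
s(L, p) = L
j = -130 (j = (-13 + 8)*26 = -5*26 = -130)
b(c) = 174 (b(c) = 68 + 106 = 174)
y = 8917 (y = (11942 - 130) + (-4706 - 1*(-1811)) = 11812 + (-4706 + 1811) = 11812 - 2895 = 8917)
y + b(-108) = 8917 + 174 = 9091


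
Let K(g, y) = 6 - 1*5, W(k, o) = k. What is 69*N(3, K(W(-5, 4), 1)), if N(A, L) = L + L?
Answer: 138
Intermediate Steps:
K(g, y) = 1 (K(g, y) = 6 - 5 = 1)
N(A, L) = 2*L
69*N(3, K(W(-5, 4), 1)) = 69*(2*1) = 69*2 = 138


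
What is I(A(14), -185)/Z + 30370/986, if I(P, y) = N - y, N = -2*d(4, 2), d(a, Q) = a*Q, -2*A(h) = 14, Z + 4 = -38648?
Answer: 586847303/19055436 ≈ 30.797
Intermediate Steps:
Z = -38652 (Z = -4 - 38648 = -38652)
A(h) = -7 (A(h) = -½*14 = -7)
d(a, Q) = Q*a
N = -16 (N = -4*4 = -2*8 = -16)
I(P, y) = -16 - y
I(A(14), -185)/Z + 30370/986 = (-16 - 1*(-185))/(-38652) + 30370/986 = (-16 + 185)*(-1/38652) + 30370*(1/986) = 169*(-1/38652) + 15185/493 = -169/38652 + 15185/493 = 586847303/19055436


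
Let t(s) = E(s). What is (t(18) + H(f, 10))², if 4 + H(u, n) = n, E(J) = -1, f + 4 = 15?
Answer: 25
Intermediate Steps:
f = 11 (f = -4 + 15 = 11)
t(s) = -1
H(u, n) = -4 + n
(t(18) + H(f, 10))² = (-1 + (-4 + 10))² = (-1 + 6)² = 5² = 25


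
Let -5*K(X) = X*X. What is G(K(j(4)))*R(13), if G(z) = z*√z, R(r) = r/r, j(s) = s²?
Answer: -4096*I*√5/25 ≈ -366.36*I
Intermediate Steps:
K(X) = -X²/5 (K(X) = -X*X/5 = -X²/5)
R(r) = 1
G(z) = z^(3/2)
G(K(j(4)))*R(13) = (-(4²)²/5)^(3/2)*1 = (-⅕*16²)^(3/2)*1 = (-⅕*256)^(3/2)*1 = (-256/5)^(3/2)*1 = -4096*I*√5/25*1 = -4096*I*√5/25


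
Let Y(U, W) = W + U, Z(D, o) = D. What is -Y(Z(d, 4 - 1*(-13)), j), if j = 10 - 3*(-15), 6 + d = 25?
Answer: -74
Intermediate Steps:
d = 19 (d = -6 + 25 = 19)
j = 55 (j = 10 + 45 = 55)
Y(U, W) = U + W
-Y(Z(d, 4 - 1*(-13)), j) = -(19 + 55) = -1*74 = -74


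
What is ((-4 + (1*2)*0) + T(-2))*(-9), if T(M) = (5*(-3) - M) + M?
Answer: 171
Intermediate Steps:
T(M) = -15 (T(M) = (-15 - M) + M = -15)
((-4 + (1*2)*0) + T(-2))*(-9) = ((-4 + (1*2)*0) - 15)*(-9) = ((-4 + 2*0) - 15)*(-9) = ((-4 + 0) - 15)*(-9) = (-4 - 15)*(-9) = -19*(-9) = 171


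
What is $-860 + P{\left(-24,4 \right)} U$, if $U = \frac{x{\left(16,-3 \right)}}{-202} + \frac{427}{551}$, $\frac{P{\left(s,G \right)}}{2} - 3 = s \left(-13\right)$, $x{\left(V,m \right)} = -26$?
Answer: $- \frac{16177160}{55651} \approx -290.69$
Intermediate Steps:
$P{\left(s,G \right)} = 6 - 26 s$ ($P{\left(s,G \right)} = 6 + 2 s \left(-13\right) = 6 + 2 \left(- 13 s\right) = 6 - 26 s$)
$U = \frac{50290}{55651}$ ($U = - \frac{26}{-202} + \frac{427}{551} = \left(-26\right) \left(- \frac{1}{202}\right) + 427 \cdot \frac{1}{551} = \frac{13}{101} + \frac{427}{551} = \frac{50290}{55651} \approx 0.90367$)
$-860 + P{\left(-24,4 \right)} U = -860 + \left(6 - -624\right) \frac{50290}{55651} = -860 + \left(6 + 624\right) \frac{50290}{55651} = -860 + 630 \cdot \frac{50290}{55651} = -860 + \frac{31682700}{55651} = - \frac{16177160}{55651}$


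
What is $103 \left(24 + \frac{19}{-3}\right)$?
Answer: $\frac{5459}{3} \approx 1819.7$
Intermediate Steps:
$103 \left(24 + \frac{19}{-3}\right) = 103 \left(24 + 19 \left(- \frac{1}{3}\right)\right) = 103 \left(24 - \frac{19}{3}\right) = 103 \cdot \frac{53}{3} = \frac{5459}{3}$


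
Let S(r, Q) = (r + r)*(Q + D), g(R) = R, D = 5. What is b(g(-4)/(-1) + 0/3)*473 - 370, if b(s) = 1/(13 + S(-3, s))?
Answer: -15643/41 ≈ -381.54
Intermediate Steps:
S(r, Q) = 2*r*(5 + Q) (S(r, Q) = (r + r)*(Q + 5) = (2*r)*(5 + Q) = 2*r*(5 + Q))
b(s) = 1/(-17 - 6*s) (b(s) = 1/(13 + 2*(-3)*(5 + s)) = 1/(13 + (-30 - 6*s)) = 1/(-17 - 6*s))
b(g(-4)/(-1) + 0/3)*473 - 370 = -1/(17 + 6*(-4/(-1) + 0/3))*473 - 370 = -1/(17 + 6*(-4*(-1) + 0*(⅓)))*473 - 370 = -1/(17 + 6*(4 + 0))*473 - 370 = -1/(17 + 6*4)*473 - 370 = -1/(17 + 24)*473 - 370 = -1/41*473 - 370 = -473/41 - 370 = -15643/41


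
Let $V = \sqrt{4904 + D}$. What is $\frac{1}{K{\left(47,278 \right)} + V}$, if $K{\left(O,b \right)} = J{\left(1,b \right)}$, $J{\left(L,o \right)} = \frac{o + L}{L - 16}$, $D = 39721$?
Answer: $\frac{155}{368992} + \frac{125 \sqrt{1785}}{1106976} \approx 0.0051909$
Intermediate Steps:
$J{\left(L,o \right)} = \frac{L + o}{-16 + L}$
$K{\left(O,b \right)} = - \frac{1}{15} - \frac{b}{15}$ ($K{\left(O,b \right)} = \frac{1 + b}{-16 + 1} = \frac{1 + b}{-15} = - \frac{1 + b}{15} = - \frac{1}{15} - \frac{b}{15}$)
$V = 5 \sqrt{1785}$ ($V = \sqrt{4904 + 39721} = \sqrt{44625} = 5 \sqrt{1785} \approx 211.25$)
$\frac{1}{K{\left(47,278 \right)} + V} = \frac{1}{\left(- \frac{1}{15} - \frac{278}{15}\right) + 5 \sqrt{1785}} = \frac{1}{- \frac{93}{5} + 5 \sqrt{1785}}$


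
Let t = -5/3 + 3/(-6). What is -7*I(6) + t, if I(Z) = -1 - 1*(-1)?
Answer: -13/6 ≈ -2.1667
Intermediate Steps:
t = -13/6 (t = -5*1/3 + 3*(-1/6) = -5/3 - 1/2 = -13/6 ≈ -2.1667)
I(Z) = 0 (I(Z) = -1 + 1 = 0)
-7*I(6) + t = -7*0 - 13/6 = 0 - 13/6 = -13/6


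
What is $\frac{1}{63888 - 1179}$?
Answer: $\frac{1}{62709} \approx 1.5947 \cdot 10^{-5}$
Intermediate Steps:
$\frac{1}{63888 - 1179} = \frac{1}{62709}$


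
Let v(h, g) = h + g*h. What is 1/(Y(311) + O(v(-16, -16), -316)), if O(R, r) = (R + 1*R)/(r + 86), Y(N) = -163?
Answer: -23/3797 ≈ -0.0060574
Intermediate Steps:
O(R, r) = 2*R/(86 + r) (O(R, r) = (R + R)/(86 + r) = (2*R)/(86 + r) = 2*R/(86 + r))
1/(Y(311) + O(v(-16, -16), -316)) = 1/(-163 + 2*(-16*(1 - 16))/(86 - 316)) = 1/(-163 + 2*(-16*(-15))/(-230)) = 1/(-163 + 2*240*(-1/230)) = 1/(-163 - 48/23) = 1/(-3797/23) = -23/3797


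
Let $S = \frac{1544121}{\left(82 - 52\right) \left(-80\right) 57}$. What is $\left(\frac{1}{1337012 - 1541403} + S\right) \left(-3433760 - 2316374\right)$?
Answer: $\frac{100820476702828493}{1553371600} \approx 6.4904 \cdot 10^{7}$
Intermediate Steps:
$S = - \frac{171569}{15200}$ ($S = \frac{1544121}{30 \left(-80\right) 57} = \frac{1544121}{\left(-2400\right) 57} = \frac{1544121}{-136800} = 1544121 \left(- \frac{1}{136800}\right) = - \frac{171569}{15200} \approx -11.287$)
$\left(\frac{1}{1337012 - 1541403} + S\right) \left(-3433760 - 2316374\right) = \left(\frac{1}{1337012 - 1541403} - \frac{171569}{15200}\right) \left(-3433760 - 2316374\right) = \left(\frac{1}{-204391} - \frac{171569}{15200}\right) \left(-5750134\right) = \left(- \frac{1}{204391} - \frac{171569}{15200}\right) \left(-5750134\right) = \left(- \frac{35067174679}{3106743200}\right) \left(-5750134\right) = \frac{100820476702828493}{1553371600}$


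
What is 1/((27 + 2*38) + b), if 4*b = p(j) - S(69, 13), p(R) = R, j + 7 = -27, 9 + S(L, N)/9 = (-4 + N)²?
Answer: -2/135 ≈ -0.014815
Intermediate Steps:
S(L, N) = -81 + 9*(-4 + N)²
j = -34 (j = -7 - 27 = -34)
b = -341/2 (b = (-34 - (-81 + 9*(-4 + 13)²))/4 = (-34 - (-81 + 9*9²))/4 = (-34 - (-81 + 9*81))/4 = (-34 - (-81 + 729))/4 = (-34 - 1*648)/4 = (-34 - 648)/4 = (¼)*(-682) = -341/2 ≈ -170.50)
1/((27 + 2*38) + b) = 1/((27 + 2*38) - 341/2) = 1/((27 + 76) - 341/2) = 1/(103 - 341/2) = 1/(-135/2) = -2/135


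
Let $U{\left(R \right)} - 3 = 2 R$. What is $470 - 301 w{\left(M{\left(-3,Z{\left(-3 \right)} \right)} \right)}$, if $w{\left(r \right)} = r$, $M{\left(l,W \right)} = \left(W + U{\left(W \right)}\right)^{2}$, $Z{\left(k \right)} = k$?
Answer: $-10366$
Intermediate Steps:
$U{\left(R \right)} = 3 + 2 R$
$M{\left(l,W \right)} = \left(3 + 3 W\right)^{2}$ ($M{\left(l,W \right)} = \left(W + \left(3 + 2 W\right)\right)^{2} = \left(3 + 3 W\right)^{2}$)
$470 - 301 w{\left(M{\left(-3,Z{\left(-3 \right)} \right)} \right)} = 470 - 301 \cdot 9 \left(1 - 3\right)^{2} = 470 - 301 \cdot 9 \left(-2\right)^{2} = 470 - 301 \cdot 9 \cdot 4 = 470 - 10836 = -10366$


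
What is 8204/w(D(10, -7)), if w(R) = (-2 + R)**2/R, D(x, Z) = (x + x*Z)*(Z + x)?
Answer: -52740/1183 ≈ -44.582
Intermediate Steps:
D(x, Z) = (Z + x)*(x + Z*x) (D(x, Z) = (x + Z*x)*(Z + x) = (Z + x)*(x + Z*x))
w(R) = (-2 + R)**2/R
8204/w(D(10, -7)) = 8204/(((-2 + 10*(-7 + 10 + (-7)**2 - 7*10))**2/((10*(-7 + 10 + (-7)**2 - 7*10))))) = 8204/(((-2 + 10*(-7 + 10 + 49 - 70))**2/((10*(-7 + 10 + 49 - 70))))) = 8204/(((-2 + 10*(-18))**2/((10*(-18))))) = 8204/(((-2 - 180)**2/(-180))) = 8204/((-1/180*(-182)**2)) = 8204/((-1/180*33124)) = 8204/(-8281/45) = 8204*(-45/8281) = -52740/1183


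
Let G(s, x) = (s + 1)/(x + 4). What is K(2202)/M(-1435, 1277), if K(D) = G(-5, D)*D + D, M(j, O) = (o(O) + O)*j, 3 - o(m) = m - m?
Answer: -1212201/1012995200 ≈ -0.0011967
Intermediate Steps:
G(s, x) = (1 + s)/(4 + x)
o(m) = 3 (o(m) = 3 - (m - m) = 3 - 1*0 = 3 + 0 = 3)
M(j, O) = j*(3 + O) (M(j, O) = (3 + O)*j = j*(3 + O))
K(D) = D - 4*D/(4 + D) (K(D) = ((1 - 5)/(4 + D))*D + D = (-4/(4 + D))*D + D = -4*D/(4 + D) + D = D - 4*D/(4 + D))
K(2202)/M(-1435, 1277) = (2202²/(4 + 2202))/((-1435*(3 + 1277))) = (4848804/2206)/((-1435*1280)) = (4848804*(1/2206))/(-1836800) = (2424402/1103)*(-1/1836800) = -1212201/1012995200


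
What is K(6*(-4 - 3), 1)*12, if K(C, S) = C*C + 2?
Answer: 21192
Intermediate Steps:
K(C, S) = 2 + C**2 (K(C, S) = C**2 + 2 = 2 + C**2)
K(6*(-4 - 3), 1)*12 = (2 + (6*(-4 - 3))**2)*12 = (2 + (6*(-7))**2)*12 = (2 + (-42)**2)*12 = (2 + 1764)*12 = 1766*12 = 21192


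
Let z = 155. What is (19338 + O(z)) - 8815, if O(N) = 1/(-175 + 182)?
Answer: 73662/7 ≈ 10523.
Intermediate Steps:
O(N) = ⅐ (O(N) = 1/7 = ⅐)
(19338 + O(z)) - 8815 = (19338 + ⅐) - 8815 = 135367/7 - 8815 = 73662/7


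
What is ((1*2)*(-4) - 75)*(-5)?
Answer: 415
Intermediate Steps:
((1*2)*(-4) - 75)*(-5) = (2*(-4) - 75)*(-5) = (-8 - 75)*(-5) = -83*(-5) = 415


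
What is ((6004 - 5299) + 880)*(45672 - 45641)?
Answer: 49135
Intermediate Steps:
((6004 - 5299) + 880)*(45672 - 45641) = (705 + 880)*31 = 1585*31 = 49135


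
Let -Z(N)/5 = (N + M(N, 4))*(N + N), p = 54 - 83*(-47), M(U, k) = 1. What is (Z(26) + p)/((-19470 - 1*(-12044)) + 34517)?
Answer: -3065/27091 ≈ -0.11314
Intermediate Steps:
p = 3955 (p = 54 + 3901 = 3955)
Z(N) = -10*N*(1 + N) (Z(N) = -5*(N + 1)*(N + N) = -5*(1 + N)*2*N = -10*N*(1 + N))
(Z(26) + p)/((-19470 - 1*(-12044)) + 34517) = (-10*26*(1 + 26) + 3955)/((-19470 - 1*(-12044)) + 34517) = (-10*26*27 + 3955)/((-19470 + 12044) + 34517) = (-7020 + 3955)/(-7426 + 34517) = -3065/27091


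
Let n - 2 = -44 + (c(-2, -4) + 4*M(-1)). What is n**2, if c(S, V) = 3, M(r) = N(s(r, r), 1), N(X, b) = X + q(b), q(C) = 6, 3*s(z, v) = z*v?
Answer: 1681/9 ≈ 186.78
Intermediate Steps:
s(z, v) = v*z/3 (s(z, v) = (z*v)/3 = (v*z)/3 = v*z/3)
N(X, b) = 6 + X (N(X, b) = X + 6 = 6 + X)
M(r) = 6 + r**2/3 (M(r) = 6 + r*r/3 = 6 + r**2/3)
n = -41/3 (n = 2 + (-44 + (3 + 4*(6 + (1/3)*(-1)**2))) = 2 + (-44 + (3 + 4*(6 + (1/3)*1))) = 2 + (-44 + (3 + 4*(6 + 1/3))) = 2 + (-44 + (3 + 4*(19/3))) = 2 + (-44 + (3 + 76/3)) = 2 + (-44 + 85/3) = 2 - 47/3 = -41/3 ≈ -13.667)
n**2 = (-41/3)**2 = 1681/9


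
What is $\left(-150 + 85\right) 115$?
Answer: $-7475$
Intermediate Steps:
$\left(-150 + 85\right) 115 = \left(-65\right) 115 = -7475$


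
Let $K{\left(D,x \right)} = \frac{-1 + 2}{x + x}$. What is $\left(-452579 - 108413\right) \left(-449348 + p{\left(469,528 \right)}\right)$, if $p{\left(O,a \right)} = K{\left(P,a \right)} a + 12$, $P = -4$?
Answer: $252073620816$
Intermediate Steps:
$K{\left(D,x \right)} = \frac{1}{2 x}$ ($K{\left(D,x \right)} = 1 \frac{1}{2 x} = \frac{1}{2 x}$)
$p{\left(O,a \right)} = \frac{25}{2}$ ($p{\left(O,a \right)} = \frac{1}{2 a} a + 12 = \frac{1}{2} + 12 = \frac{25}{2}$)
$\left(-452579 - 108413\right) \left(-449348 + p{\left(469,528 \right)}\right) = \left(-452579 - 108413\right) \left(-449348 + \frac{25}{2}\right) = \left(-560992\right) \left(- \frac{898671}{2}\right) = 252073620816$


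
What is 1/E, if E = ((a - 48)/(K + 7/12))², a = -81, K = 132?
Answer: 1369/1296 ≈ 1.0563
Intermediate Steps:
E = 1296/1369 (E = ((-81 - 48)/(132 + 7/12))² = (-129/(132 + 7*(1/12)))² = (-129/(132 + 7/12))² = (-129/1591/12)² = (-129*12/1591)² = (-36/37)² = 1296/1369 ≈ 0.94668)
1/E = 1/(1296/1369) = 1369/1296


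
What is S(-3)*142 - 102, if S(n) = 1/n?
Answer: -448/3 ≈ -149.33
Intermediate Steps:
S(-3)*142 - 102 = 142/(-3) - 102 = -1/3*142 - 102 = -142/3 - 102 = -448/3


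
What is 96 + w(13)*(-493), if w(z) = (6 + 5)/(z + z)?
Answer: -2927/26 ≈ -112.58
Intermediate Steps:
w(z) = 11/(2*z) (w(z) = 11/((2*z)) = 11*(1/(2*z)) = 11/(2*z))
96 + w(13)*(-493) = 96 + ((11/2)/13)*(-493) = 96 + ((11/2)*(1/13))*(-493) = 96 + (11/26)*(-493) = 96 - 5423/26 = -2927/26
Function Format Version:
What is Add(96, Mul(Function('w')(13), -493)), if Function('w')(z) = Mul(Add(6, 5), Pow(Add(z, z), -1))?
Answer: Rational(-2927, 26) ≈ -112.58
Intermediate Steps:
Function('w')(z) = Mul(Rational(11, 2), Pow(z, -1)) (Function('w')(z) = Mul(11, Pow(Mul(2, z), -1)) = Mul(11, Mul(Rational(1, 2), Pow(z, -1))) = Mul(Rational(11, 2), Pow(z, -1)))
Add(96, Mul(Function('w')(13), -493)) = Add(96, Mul(Mul(Rational(11, 2), Pow(13, -1)), -493)) = Add(96, Mul(Mul(Rational(11, 2), Rational(1, 13)), -493)) = Add(96, Mul(Rational(11, 26), -493)) = Add(96, Rational(-5423, 26)) = Rational(-2927, 26)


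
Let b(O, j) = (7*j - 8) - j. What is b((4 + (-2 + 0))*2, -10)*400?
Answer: -27200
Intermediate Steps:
b(O, j) = -8 + 6*j (b(O, j) = (-8 + 7*j) - j = -8 + 6*j)
b((4 + (-2 + 0))*2, -10)*400 = (-8 + 6*(-10))*400 = (-8 - 60)*400 = -68*400 = -27200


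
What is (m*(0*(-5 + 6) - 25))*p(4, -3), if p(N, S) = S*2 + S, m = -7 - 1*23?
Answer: -6750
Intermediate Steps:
m = -30 (m = -7 - 23 = -30)
p(N, S) = 3*S (p(N, S) = 2*S + S = 3*S)
(m*(0*(-5 + 6) - 25))*p(4, -3) = (-30*(0*(-5 + 6) - 25))*(3*(-3)) = -30*(0*1 - 25)*(-9) = -30*(0 - 25)*(-9) = -30*(-25)*(-9) = 750*(-9) = -6750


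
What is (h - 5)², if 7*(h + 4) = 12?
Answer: 2601/49 ≈ 53.082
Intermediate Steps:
h = -16/7 (h = -4 + (⅐)*12 = -4 + 12/7 = -16/7 ≈ -2.2857)
(h - 5)² = (-16/7 - 5)² = (-51/7)² = 2601/49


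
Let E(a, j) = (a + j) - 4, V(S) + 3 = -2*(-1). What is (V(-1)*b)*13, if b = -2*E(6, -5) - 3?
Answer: -39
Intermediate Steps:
V(S) = -1 (V(S) = -3 - 2*(-1) = -3 + 2 = -1)
E(a, j) = -4 + a + j
b = 3 (b = -2*(-4 + 6 - 5) - 3 = -2*(-3) - 3 = 6 - 3 = 3)
(V(-1)*b)*13 = -1*3*13 = -3*13 = -39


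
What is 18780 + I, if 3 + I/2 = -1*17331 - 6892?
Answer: -29672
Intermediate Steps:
I = -48452 (I = -6 + 2*(-1*17331 - 6892) = -6 + 2*(-17331 - 6892) = -6 + 2*(-24223) = -6 - 48446 = -48452)
18780 + I = 18780 - 48452 = -29672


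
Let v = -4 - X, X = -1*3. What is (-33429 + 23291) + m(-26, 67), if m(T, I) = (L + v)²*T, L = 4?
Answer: -10372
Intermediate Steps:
X = -3
v = -1 (v = -4 - 1*(-3) = -4 + 3 = -1)
m(T, I) = 9*T (m(T, I) = (4 - 1)²*T = 3²*T = 9*T)
(-33429 + 23291) + m(-26, 67) = (-33429 + 23291) + 9*(-26) = -10138 - 234 = -10372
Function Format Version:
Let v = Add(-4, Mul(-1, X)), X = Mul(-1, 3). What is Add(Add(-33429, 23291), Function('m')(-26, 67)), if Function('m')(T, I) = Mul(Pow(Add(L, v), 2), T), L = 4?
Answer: -10372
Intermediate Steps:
X = -3
v = -1 (v = Add(-4, Mul(-1, -3)) = Add(-4, 3) = -1)
Function('m')(T, I) = Mul(9, T) (Function('m')(T, I) = Mul(Pow(Add(4, -1), 2), T) = Mul(Pow(3, 2), T) = Mul(9, T))
Add(Add(-33429, 23291), Function('m')(-26, 67)) = Add(Add(-33429, 23291), Mul(9, -26)) = Add(-10138, -234) = -10372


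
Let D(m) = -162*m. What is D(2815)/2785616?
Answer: -228015/1392808 ≈ -0.16371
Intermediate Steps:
D(2815)/2785616 = -162*2815/2785616 = -456030*1/2785616 = -228015/1392808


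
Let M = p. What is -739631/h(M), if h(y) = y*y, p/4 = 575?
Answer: -739631/5290000 ≈ -0.13982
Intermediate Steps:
p = 2300 (p = 4*575 = 2300)
M = 2300
h(y) = y²
-739631/h(M) = -739631/(2300²) = -739631/5290000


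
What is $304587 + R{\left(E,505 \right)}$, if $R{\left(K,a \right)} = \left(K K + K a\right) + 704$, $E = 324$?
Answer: $573887$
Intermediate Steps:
$R{\left(K,a \right)} = 704 + K^{2} + K a$ ($R{\left(K,a \right)} = \left(K^{2} + K a\right) + 704 = 704 + K^{2} + K a$)
$304587 + R{\left(E,505 \right)} = 304587 + \left(704 + 324^{2} + 324 \cdot 505\right) = 304587 + \left(704 + 104976 + 163620\right) = 304587 + 269300 = 573887$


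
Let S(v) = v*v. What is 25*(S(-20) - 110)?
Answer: 7250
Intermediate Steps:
S(v) = v²
25*(S(-20) - 110) = 25*((-20)² - 110) = 25*(400 - 110) = 25*290 = 7250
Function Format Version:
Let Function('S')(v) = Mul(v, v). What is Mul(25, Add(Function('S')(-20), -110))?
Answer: 7250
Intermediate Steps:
Function('S')(v) = Pow(v, 2)
Mul(25, Add(Function('S')(-20), -110)) = Mul(25, Add(Pow(-20, 2), -110)) = Mul(25, Add(400, -110)) = Mul(25, 290) = 7250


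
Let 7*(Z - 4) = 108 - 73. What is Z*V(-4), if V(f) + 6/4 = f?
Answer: -99/2 ≈ -49.500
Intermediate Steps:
V(f) = -3/2 + f
Z = 9 (Z = 4 + (108 - 73)/7 = 4 + (1/7)*35 = 4 + 5 = 9)
Z*V(-4) = 9*(-3/2 - 4) = 9*(-11/2) = -99/2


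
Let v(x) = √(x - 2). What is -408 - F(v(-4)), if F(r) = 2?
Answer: -410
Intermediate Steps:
v(x) = √(-2 + x)
-408 - F(v(-4)) = -408 - 1*2 = -408 - 2 = -410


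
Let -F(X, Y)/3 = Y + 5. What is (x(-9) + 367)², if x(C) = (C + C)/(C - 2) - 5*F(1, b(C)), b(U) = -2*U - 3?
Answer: 54096025/121 ≈ 4.4707e+5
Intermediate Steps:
b(U) = -3 - 2*U
F(X, Y) = -15 - 3*Y (F(X, Y) = -3*(Y + 5) = -3*(5 + Y) = -15 - 3*Y)
x(C) = 30 - 30*C + 2*C/(-2 + C) (x(C) = (C + C)/(C - 2) - 5*(-15 - 3*(-3 - 2*C)) = (2*C)/(-2 + C) - 5*(-15 + (9 + 6*C)) = 2*C/(-2 + C) - 5*(-6 + 6*C) = 2*C/(-2 + C) + (30 - 30*C) = 30 - 30*C + 2*C/(-2 + C))
(x(-9) + 367)² = (2*(-30 - 15*(-9)² + 46*(-9))/(-2 - 9) + 367)² = (2*(-30 - 15*81 - 414)/(-11) + 367)² = (2*(-1/11)*(-30 - 1215 - 414) + 367)² = (2*(-1/11)*(-1659) + 367)² = (3318/11 + 367)² = (7355/11)² = 54096025/121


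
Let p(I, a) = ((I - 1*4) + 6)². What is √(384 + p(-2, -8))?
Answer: 8*√6 ≈ 19.596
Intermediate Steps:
p(I, a) = (2 + I)² (p(I, a) = ((I - 4) + 6)² = ((-4 + I) + 6)² = (2 + I)²)
√(384 + p(-2, -8)) = √(384 + (2 - 2)²) = √(384 + 0²) = √(384 + 0) = √384 = 8*√6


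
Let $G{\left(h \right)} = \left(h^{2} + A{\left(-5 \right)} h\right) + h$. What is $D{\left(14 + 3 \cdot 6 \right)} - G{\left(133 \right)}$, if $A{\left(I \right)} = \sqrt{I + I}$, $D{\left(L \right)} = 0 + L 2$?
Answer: $-17758 - 133 i \sqrt{10} \approx -17758.0 - 420.58 i$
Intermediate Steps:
$D{\left(L \right)} = 2 L$ ($D{\left(L \right)} = 0 + 2 L = 2 L$)
$A{\left(I \right)} = \sqrt{2} \sqrt{I}$ ($A{\left(I \right)} = \sqrt{2 I} = \sqrt{2} \sqrt{I}$)
$G{\left(h \right)} = h + h^{2} + i h \sqrt{10}$ ($G{\left(h \right)} = \left(h^{2} + \sqrt{2} \sqrt{-5} h\right) + h = \left(h^{2} + \sqrt{2} i \sqrt{5} h\right) + h = \left(h^{2} + i \sqrt{10} h\right) + h = \left(h^{2} + i h \sqrt{10}\right) + h = h + h^{2} + i h \sqrt{10}$)
$D{\left(14 + 3 \cdot 6 \right)} - G{\left(133 \right)} = 2 \left(14 + 3 \cdot 6\right) - 133 \left(1 + 133 + i \sqrt{10}\right) = 2 \left(14 + 18\right) - 133 \left(134 + i \sqrt{10}\right) = 2 \cdot 32 - \left(17822 + 133 i \sqrt{10}\right) = 64 - \left(17822 + 133 i \sqrt{10}\right) = -17758 - 133 i \sqrt{10}$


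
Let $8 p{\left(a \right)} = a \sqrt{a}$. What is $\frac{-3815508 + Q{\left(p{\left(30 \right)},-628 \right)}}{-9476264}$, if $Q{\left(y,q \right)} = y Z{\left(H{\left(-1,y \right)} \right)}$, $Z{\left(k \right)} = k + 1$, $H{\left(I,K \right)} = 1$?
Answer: $\frac{953877}{2369066} - \frac{15 \sqrt{30}}{18952528} \approx 0.40263$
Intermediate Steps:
$Z{\left(k \right)} = 1 + k$
$p{\left(a \right)} = \frac{a^{\frac{3}{2}}}{8}$ ($p{\left(a \right)} = \frac{a \sqrt{a}}{8} = \frac{a^{\frac{3}{2}}}{8}$)
$Q{\left(y,q \right)} = 2 y$ ($Q{\left(y,q \right)} = y \left(1 + 1\right) = y 2 = 2 y$)
$\frac{-3815508 + Q{\left(p{\left(30 \right)},-628 \right)}}{-9476264} = \frac{-3815508 + 2 \frac{30^{\frac{3}{2}}}{8}}{-9476264} = \left(-3815508 + 2 \frac{30 \sqrt{30}}{8}\right) \left(- \frac{1}{9476264}\right) = \left(-3815508 + 2 \frac{15 \sqrt{30}}{4}\right) \left(- \frac{1}{9476264}\right) = \left(-3815508 + \frac{15 \sqrt{30}}{2}\right) \left(- \frac{1}{9476264}\right) = \frac{953877}{2369066} - \frac{15 \sqrt{30}}{18952528}$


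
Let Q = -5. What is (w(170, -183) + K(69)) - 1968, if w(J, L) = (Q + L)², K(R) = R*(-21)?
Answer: 31927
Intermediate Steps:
K(R) = -21*R
w(J, L) = (-5 + L)²
(w(170, -183) + K(69)) - 1968 = ((-5 - 183)² - 21*69) - 1968 = ((-188)² - 1449) - 1968 = (35344 - 1449) - 1968 = 33895 - 1968 = 31927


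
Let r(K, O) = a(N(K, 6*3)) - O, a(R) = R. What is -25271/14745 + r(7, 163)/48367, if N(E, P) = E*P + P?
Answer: -1222562612/713171415 ≈ -1.7143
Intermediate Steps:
N(E, P) = P + E*P
r(K, O) = 18 - O + 18*K (r(K, O) = (6*3)*(1 + K) - O = 18*(1 + K) - O = (18 + 18*K) - O = 18 - O + 18*K)
-25271/14745 + r(7, 163)/48367 = -25271/14745 + (18 - 1*163 + 18*7)/48367 = -25271*1/14745 + (18 - 163 + 126)*(1/48367) = -25271/14745 - 19*1/48367 = -25271/14745 - 19/48367 = -1222562612/713171415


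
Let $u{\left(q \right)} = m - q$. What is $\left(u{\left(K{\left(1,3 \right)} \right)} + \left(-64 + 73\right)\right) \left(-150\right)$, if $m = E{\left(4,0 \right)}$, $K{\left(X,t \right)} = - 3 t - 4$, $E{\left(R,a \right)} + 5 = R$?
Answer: $-3150$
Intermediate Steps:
$E{\left(R,a \right)} = -5 + R$
$K{\left(X,t \right)} = -4 - 3 t$
$m = -1$ ($m = -5 + 4 = -1$)
$u{\left(q \right)} = -1 - q$
$\left(u{\left(K{\left(1,3 \right)} \right)} + \left(-64 + 73\right)\right) \left(-150\right) = \left(\left(-1 - \left(-4 - 9\right)\right) + \left(-64 + 73\right)\right) \left(-150\right) = \left(\left(-1 - \left(-4 - 9\right)\right) + 9\right) \left(-150\right) = \left(\left(-1 - -13\right) + 9\right) \left(-150\right) = \left(\left(-1 + 13\right) + 9\right) \left(-150\right) = \left(12 + 9\right) \left(-150\right) = 21 \left(-150\right) = -3150$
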